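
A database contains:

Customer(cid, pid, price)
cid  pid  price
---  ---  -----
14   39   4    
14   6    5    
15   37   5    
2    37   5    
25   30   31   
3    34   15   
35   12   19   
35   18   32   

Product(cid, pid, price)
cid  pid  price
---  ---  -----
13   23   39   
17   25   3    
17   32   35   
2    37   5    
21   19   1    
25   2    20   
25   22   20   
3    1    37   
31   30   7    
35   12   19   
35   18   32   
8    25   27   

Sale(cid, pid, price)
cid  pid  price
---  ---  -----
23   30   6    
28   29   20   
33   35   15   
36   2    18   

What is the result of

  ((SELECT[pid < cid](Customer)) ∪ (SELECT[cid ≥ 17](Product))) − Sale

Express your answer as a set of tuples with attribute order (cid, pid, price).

Filtering on pid < cid leaves {(14, 6, 5), (35, 12, 19), (35, 18, 32)}.
Filtering on cid ≥ 17 leaves {(17, 25, 3), (17, 32, 35), (21, 19, 1), (25, 2, 20), (25, 22, 20), (31, 30, 7), (35, 12, 19), (35, 18, 32)}.
Set union of the two operands is {(14, 6, 5), (17, 25, 3), (17, 32, 35), (21, 19, 1), (25, 2, 20), (25, 22, 20), (31, 30, 7), (35, 12, 19), (35, 18, 32)}.
Set difference of the two operands is {(14, 6, 5), (17, 25, 3), (17, 32, 35), (21, 19, 1), (25, 2, 20), (25, 22, 20), (31, 30, 7), (35, 12, 19), (35, 18, 32)}.

{(14, 6, 5), (17, 25, 3), (17, 32, 35), (21, 19, 1), (25, 2, 20), (25, 22, 20), (31, 30, 7), (35, 12, 19), (35, 18, 32)}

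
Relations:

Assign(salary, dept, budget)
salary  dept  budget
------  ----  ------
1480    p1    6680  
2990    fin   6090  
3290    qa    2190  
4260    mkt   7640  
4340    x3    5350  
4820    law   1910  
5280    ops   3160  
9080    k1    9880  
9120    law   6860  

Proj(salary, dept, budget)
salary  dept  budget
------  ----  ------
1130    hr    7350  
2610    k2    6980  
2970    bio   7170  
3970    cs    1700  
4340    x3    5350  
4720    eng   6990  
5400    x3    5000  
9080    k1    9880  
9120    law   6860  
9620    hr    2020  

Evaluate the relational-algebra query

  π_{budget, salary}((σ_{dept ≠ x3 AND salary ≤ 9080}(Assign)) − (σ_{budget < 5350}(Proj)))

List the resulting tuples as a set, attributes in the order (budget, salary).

σ[dept ≠ x3 AND salary ≤ 9080]: keep tuples satisfying dept ≠ x3 AND salary ≤ 9080 → {(1480, p1, 6680), (2990, fin, 6090), (3290, qa, 2190), (4260, mkt, 7640), (4820, law, 1910), (5280, ops, 3160), (9080, k1, 9880)}
σ[budget < 5350]: keep tuples satisfying budget < 5350 → {(3970, cs, 1700), (5400, x3, 5000), (9620, hr, 2020)}
Taking the difference: {(1480, p1, 6680), (2990, fin, 6090), (3290, qa, 2190), (4260, mkt, 7640), (4820, law, 1910), (5280, ops, 3160), (9080, k1, 9880)}
π_{budget, salary} gives {(1910, 4820), (2190, 3290), (3160, 5280), (6090, 2990), (6680, 1480), (7640, 4260), (9880, 9080)}.

{(1910, 4820), (2190, 3290), (3160, 5280), (6090, 2990), (6680, 1480), (7640, 4260), (9880, 9080)}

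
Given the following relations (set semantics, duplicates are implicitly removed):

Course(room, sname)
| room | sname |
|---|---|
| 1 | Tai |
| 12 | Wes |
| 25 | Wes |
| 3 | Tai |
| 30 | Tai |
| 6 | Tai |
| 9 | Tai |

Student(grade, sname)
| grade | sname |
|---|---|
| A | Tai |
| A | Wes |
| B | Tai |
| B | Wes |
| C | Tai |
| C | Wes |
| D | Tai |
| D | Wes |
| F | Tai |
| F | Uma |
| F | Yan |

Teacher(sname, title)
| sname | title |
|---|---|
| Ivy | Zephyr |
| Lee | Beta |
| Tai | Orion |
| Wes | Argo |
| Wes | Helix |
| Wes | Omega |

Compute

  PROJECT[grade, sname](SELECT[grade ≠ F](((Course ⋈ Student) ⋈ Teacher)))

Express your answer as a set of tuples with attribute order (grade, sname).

Joining Course and Student on sname yields {(1, Tai, A), (1, Tai, B), (1, Tai, C), (1, Tai, D), (1, Tai, F), (12, Wes, A), (12, Wes, B), (12, Wes, C), (12, Wes, D), (25, Wes, A), (25, Wes, B), (25, Wes, C), (25, Wes, D), (3, Tai, A), (3, Tai, B), (3, Tai, C), (3, Tai, D), (3, Tai, F), (30, Tai, A), (30, Tai, B), (30, Tai, C), (30, Tai, D), (30, Tai, F), (6, Tai, A), (6, Tai, B), (6, Tai, C), (6, Tai, D), (6, Tai, F), (9, Tai, A), (9, Tai, B), (9, Tai, C), (9, Tai, D), (9, Tai, F)}.
Joining (Course ⋈ Student) and Teacher on sname yields {(1, Tai, A, Orion), (1, Tai, B, Orion), (1, Tai, C, Orion), (1, Tai, D, Orion), (1, Tai, F, Orion), (12, Wes, A, Argo), (12, Wes, A, Helix), (12, Wes, A, Omega), (12, Wes, B, Argo), (12, Wes, B, Helix), (12, Wes, B, Omega), (12, Wes, C, Argo), (12, Wes, C, Helix), (12, Wes, C, Omega), (12, Wes, D, Argo), (12, Wes, D, Helix), (12, Wes, D, Omega), (25, Wes, A, Argo), (25, Wes, A, Helix), (25, Wes, A, Omega), (25, Wes, B, Argo), (25, Wes, B, Helix), (25, Wes, B, Omega), (25, Wes, C, Argo), (25, Wes, C, Helix), (25, Wes, C, Omega), (25, Wes, D, Argo), (25, Wes, D, Helix), (25, Wes, D, Omega), (3, Tai, A, Orion), (3, Tai, B, Orion), (3, Tai, C, Orion), (3, Tai, D, Orion), (3, Tai, F, Orion), (30, Tai, A, Orion), (30, Tai, B, Orion), (30, Tai, C, Orion), (30, Tai, D, Orion), (30, Tai, F, Orion), (6, Tai, A, Orion), (6, Tai, B, Orion), (6, Tai, C, Orion), (6, Tai, D, Orion), (6, Tai, F, Orion), (9, Tai, A, Orion), (9, Tai, B, Orion), (9, Tai, C, Orion), (9, Tai, D, Orion), (9, Tai, F, Orion)}.
Filtering on grade ≠ F leaves {(1, Tai, A, Orion), (1, Tai, B, Orion), (1, Tai, C, Orion), (1, Tai, D, Orion), (12, Wes, A, Argo), (12, Wes, A, Helix), (12, Wes, A, Omega), (12, Wes, B, Argo), (12, Wes, B, Helix), (12, Wes, B, Omega), (12, Wes, C, Argo), (12, Wes, C, Helix), (12, Wes, C, Omega), (12, Wes, D, Argo), (12, Wes, D, Helix), (12, Wes, D, Omega), (25, Wes, A, Argo), (25, Wes, A, Helix), (25, Wes, A, Omega), (25, Wes, B, Argo), (25, Wes, B, Helix), (25, Wes, B, Omega), (25, Wes, C, Argo), (25, Wes, C, Helix), (25, Wes, C, Omega), (25, Wes, D, Argo), (25, Wes, D, Helix), (25, Wes, D, Omega), (3, Tai, A, Orion), (3, Tai, B, Orion), (3, Tai, C, Orion), (3, Tai, D, Orion), (30, Tai, A, Orion), (30, Tai, B, Orion), (30, Tai, C, Orion), (30, Tai, D, Orion), (6, Tai, A, Orion), (6, Tai, B, Orion), (6, Tai, C, Orion), (6, Tai, D, Orion), (9, Tai, A, Orion), (9, Tai, B, Orion), (9, Tai, C, Orion), (9, Tai, D, Orion)}.
Projecting to grade, sname (36 duplicate(s) eliminated): {(A, Tai), (A, Wes), (B, Tai), (B, Wes), (C, Tai), (C, Wes), (D, Tai), (D, Wes)}

{(A, Tai), (A, Wes), (B, Tai), (B, Wes), (C, Tai), (C, Wes), (D, Tai), (D, Wes)}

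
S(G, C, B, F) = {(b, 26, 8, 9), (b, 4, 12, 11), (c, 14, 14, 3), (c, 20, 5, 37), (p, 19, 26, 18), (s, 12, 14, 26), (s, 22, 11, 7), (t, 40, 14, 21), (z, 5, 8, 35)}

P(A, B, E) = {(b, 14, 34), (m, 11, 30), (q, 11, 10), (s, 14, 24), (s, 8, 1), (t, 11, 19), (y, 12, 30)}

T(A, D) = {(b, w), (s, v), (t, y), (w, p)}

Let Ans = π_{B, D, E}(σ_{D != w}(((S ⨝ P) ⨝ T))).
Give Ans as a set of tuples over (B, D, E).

S ⋈ P (natural join on B): {(b, 26, 8, 9, s, 1), (b, 4, 12, 11, y, 30), (c, 14, 14, 3, b, 34), (c, 14, 14, 3, s, 24), (s, 12, 14, 26, b, 34), (s, 12, 14, 26, s, 24), (s, 22, 11, 7, m, 30), (s, 22, 11, 7, q, 10), (s, 22, 11, 7, t, 19), (t, 40, 14, 21, b, 34), (t, 40, 14, 21, s, 24), (z, 5, 8, 35, s, 1)}
(S ⨝ P) ⋈ T (natural join on A): {(b, 26, 8, 9, s, 1, v), (c, 14, 14, 3, b, 34, w), (c, 14, 14, 3, s, 24, v), (s, 12, 14, 26, b, 34, w), (s, 12, 14, 26, s, 24, v), (s, 22, 11, 7, t, 19, y), (t, 40, 14, 21, b, 34, w), (t, 40, 14, 21, s, 24, v), (z, 5, 8, 35, s, 1, v)}
σ[D != w]: keep tuples satisfying D != w → {(b, 26, 8, 9, s, 1, v), (c, 14, 14, 3, s, 24, v), (s, 12, 14, 26, s, 24, v), (s, 22, 11, 7, t, 19, y), (t, 40, 14, 21, s, 24, v), (z, 5, 8, 35, s, 1, v)}
Projecting to B, D, E (3 duplicate(s) eliminated): {(11, y, 19), (14, v, 24), (8, v, 1)}

{(11, y, 19), (14, v, 24), (8, v, 1)}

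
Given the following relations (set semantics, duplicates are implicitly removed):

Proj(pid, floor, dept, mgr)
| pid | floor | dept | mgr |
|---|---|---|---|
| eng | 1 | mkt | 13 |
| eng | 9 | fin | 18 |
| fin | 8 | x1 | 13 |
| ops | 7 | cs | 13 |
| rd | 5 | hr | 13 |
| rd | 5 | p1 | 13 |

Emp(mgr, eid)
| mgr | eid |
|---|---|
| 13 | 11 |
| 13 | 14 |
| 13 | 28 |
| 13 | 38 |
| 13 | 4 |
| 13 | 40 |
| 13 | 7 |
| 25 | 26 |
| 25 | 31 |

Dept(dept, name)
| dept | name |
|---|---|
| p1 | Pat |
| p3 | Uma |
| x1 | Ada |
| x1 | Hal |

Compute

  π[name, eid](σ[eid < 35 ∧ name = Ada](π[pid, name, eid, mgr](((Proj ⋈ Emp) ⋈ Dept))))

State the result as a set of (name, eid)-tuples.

{(Ada, 11), (Ada, 14), (Ada, 28), (Ada, 4), (Ada, 7)}

Joining Proj and Emp on mgr yields {(eng, 1, mkt, 13, 11), (eng, 1, mkt, 13, 14), (eng, 1, mkt, 13, 28), (eng, 1, mkt, 13, 38), (eng, 1, mkt, 13, 4), (eng, 1, mkt, 13, 40), (eng, 1, mkt, 13, 7), (fin, 8, x1, 13, 11), (fin, 8, x1, 13, 14), (fin, 8, x1, 13, 28), (fin, 8, x1, 13, 38), (fin, 8, x1, 13, 4), (fin, 8, x1, 13, 40), (fin, 8, x1, 13, 7), (ops, 7, cs, 13, 11), (ops, 7, cs, 13, 14), (ops, 7, cs, 13, 28), (ops, 7, cs, 13, 38), (ops, 7, cs, 13, 4), (ops, 7, cs, 13, 40), (ops, 7, cs, 13, 7), (rd, 5, hr, 13, 11), (rd, 5, hr, 13, 14), (rd, 5, hr, 13, 28), (rd, 5, hr, 13, 38), (rd, 5, hr, 13, 4), (rd, 5, hr, 13, 40), (rd, 5, hr, 13, 7), (rd, 5, p1, 13, 11), (rd, 5, p1, 13, 14), (rd, 5, p1, 13, 28), (rd, 5, p1, 13, 38), (rd, 5, p1, 13, 4), (rd, 5, p1, 13, 40), (rd, 5, p1, 13, 7)}.
Joining (Proj ⋈ Emp) and Dept on dept yields {(fin, 8, x1, 13, 11, Ada), (fin, 8, x1, 13, 11, Hal), (fin, 8, x1, 13, 14, Ada), (fin, 8, x1, 13, 14, Hal), (fin, 8, x1, 13, 28, Ada), (fin, 8, x1, 13, 28, Hal), (fin, 8, x1, 13, 38, Ada), (fin, 8, x1, 13, 38, Hal), (fin, 8, x1, 13, 4, Ada), (fin, 8, x1, 13, 4, Hal), (fin, 8, x1, 13, 40, Ada), (fin, 8, x1, 13, 40, Hal), (fin, 8, x1, 13, 7, Ada), (fin, 8, x1, 13, 7, Hal), (rd, 5, p1, 13, 11, Pat), (rd, 5, p1, 13, 14, Pat), (rd, 5, p1, 13, 28, Pat), (rd, 5, p1, 13, 38, Pat), (rd, 5, p1, 13, 4, Pat), (rd, 5, p1, 13, 40, Pat), (rd, 5, p1, 13, 7, Pat)}.
Keep only column(s) pid, name, eid, mgr: {(fin, Ada, 11, 13), (fin, Ada, 14, 13), (fin, Ada, 28, 13), (fin, Ada, 38, 13), (fin, Ada, 4, 13), (fin, Ada, 40, 13), (fin, Ada, 7, 13), (fin, Hal, 11, 13), (fin, Hal, 14, 13), (fin, Hal, 28, 13), (fin, Hal, 38, 13), (fin, Hal, 4, 13), (fin, Hal, 40, 13), (fin, Hal, 7, 13), (rd, Pat, 11, 13), (rd, Pat, 14, 13), (rd, Pat, 28, 13), (rd, Pat, 38, 13), (rd, Pat, 4, 13), (rd, Pat, 40, 13), (rd, Pat, 7, 13)}
Filtering on eid < 35 ∧ name = Ada leaves {(fin, Ada, 11, 13), (fin, Ada, 14, 13), (fin, Ada, 28, 13), (fin, Ada, 4, 13), (fin, Ada, 7, 13)}.
Keep only column(s) name, eid: {(Ada, 11), (Ada, 14), (Ada, 28), (Ada, 4), (Ada, 7)}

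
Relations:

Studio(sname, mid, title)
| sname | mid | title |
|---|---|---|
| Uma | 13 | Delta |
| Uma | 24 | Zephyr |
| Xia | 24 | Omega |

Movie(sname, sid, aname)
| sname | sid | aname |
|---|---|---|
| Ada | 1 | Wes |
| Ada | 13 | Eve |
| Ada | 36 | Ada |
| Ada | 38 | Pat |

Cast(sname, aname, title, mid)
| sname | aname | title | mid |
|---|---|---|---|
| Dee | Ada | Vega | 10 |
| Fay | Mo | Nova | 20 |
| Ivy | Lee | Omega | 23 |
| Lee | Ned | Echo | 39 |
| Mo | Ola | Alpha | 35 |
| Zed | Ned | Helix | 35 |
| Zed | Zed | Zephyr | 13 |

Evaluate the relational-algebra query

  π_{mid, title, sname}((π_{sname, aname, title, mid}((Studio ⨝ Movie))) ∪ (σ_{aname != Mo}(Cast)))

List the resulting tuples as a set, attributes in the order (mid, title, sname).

Joining Studio and Movie on sname yields {}.
π[sname, aname, title, mid]: project onto (sname, aname, title, mid) → {}
Apply σ_{aname != Mo}; surviving tuples: {(Dee, Ada, Vega, 10), (Ivy, Lee, Omega, 23), (Lee, Ned, Echo, 39), (Mo, Ola, Alpha, 35), (Zed, Ned, Helix, 35), (Zed, Zed, Zephyr, 13)}
Taking the union: {(Dee, Ada, Vega, 10), (Ivy, Lee, Omega, 23), (Lee, Ned, Echo, 39), (Mo, Ola, Alpha, 35), (Zed, Ned, Helix, 35), (Zed, Zed, Zephyr, 13)}
π[mid, title, sname]: project onto (mid, title, sname) → {(10, Vega, Dee), (13, Zephyr, Zed), (23, Omega, Ivy), (35, Alpha, Mo), (35, Helix, Zed), (39, Echo, Lee)}

{(10, Vega, Dee), (13, Zephyr, Zed), (23, Omega, Ivy), (35, Alpha, Mo), (35, Helix, Zed), (39, Echo, Lee)}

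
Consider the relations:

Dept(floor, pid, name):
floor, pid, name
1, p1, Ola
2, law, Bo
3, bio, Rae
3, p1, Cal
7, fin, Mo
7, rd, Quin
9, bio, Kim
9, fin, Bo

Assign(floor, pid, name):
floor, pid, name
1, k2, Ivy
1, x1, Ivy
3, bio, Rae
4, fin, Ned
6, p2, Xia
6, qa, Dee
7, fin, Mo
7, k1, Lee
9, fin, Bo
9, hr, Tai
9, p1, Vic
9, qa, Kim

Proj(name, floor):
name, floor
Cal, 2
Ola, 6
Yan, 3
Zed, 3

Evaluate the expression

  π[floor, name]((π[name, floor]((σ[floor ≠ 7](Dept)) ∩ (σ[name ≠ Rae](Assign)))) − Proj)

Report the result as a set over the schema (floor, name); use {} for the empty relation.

{(9, Bo)}

σ[floor ≠ 7]: keep tuples satisfying floor ≠ 7 → {(1, p1, Ola), (2, law, Bo), (3, bio, Rae), (3, p1, Cal), (9, bio, Kim), (9, fin, Bo)}
σ[name ≠ Rae]: keep tuples satisfying name ≠ Rae → {(1, k2, Ivy), (1, x1, Ivy), (4, fin, Ned), (6, p2, Xia), (6, qa, Dee), (7, fin, Mo), (7, k1, Lee), (9, fin, Bo), (9, hr, Tai), (9, p1, Vic), (9, qa, Kim)}
Set intersection of the two operands is {(9, fin, Bo)}.
Keep only column(s) name, floor: {(Bo, 9)}
Set difference of the two operands is {(Bo, 9)}.
Keep only column(s) floor, name: {(9, Bo)}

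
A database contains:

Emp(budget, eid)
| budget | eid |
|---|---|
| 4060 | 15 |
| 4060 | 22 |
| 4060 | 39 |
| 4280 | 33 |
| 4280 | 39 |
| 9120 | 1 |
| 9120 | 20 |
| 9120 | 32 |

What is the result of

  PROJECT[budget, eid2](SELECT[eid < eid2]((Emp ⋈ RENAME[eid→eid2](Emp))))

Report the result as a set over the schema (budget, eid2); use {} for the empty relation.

{(4060, 22), (4060, 39), (4280, 39), (9120, 20), (9120, 32)}

ρ[eid→eid2]: schema becomes (budget, eid2); tuples unchanged.
Joining Emp and RENAME[eid→eid2](Emp) on budget yields {(4060, 15, 15), (4060, 15, 22), (4060, 15, 39), (4060, 22, 15), (4060, 22, 22), (4060, 22, 39), (4060, 39, 15), (4060, 39, 22), (4060, 39, 39), (4280, 33, 33), (4280, 33, 39), (4280, 39, 33), (4280, 39, 39), (9120, 1, 1), (9120, 1, 20), (9120, 1, 32), (9120, 20, 1), (9120, 20, 20), (9120, 20, 32), (9120, 32, 1), (9120, 32, 20), (9120, 32, 32)}.
σ[eid < eid2]: keep tuples satisfying eid < eid2 → {(4060, 15, 22), (4060, 15, 39), (4060, 22, 39), (4280, 33, 39), (9120, 1, 20), (9120, 1, 32), (9120, 20, 32)}
π_{budget, eid2} gives {(4060, 22), (4060, 39), (4280, 39), (9120, 20), (9120, 32)} (2 duplicate(s) eliminated).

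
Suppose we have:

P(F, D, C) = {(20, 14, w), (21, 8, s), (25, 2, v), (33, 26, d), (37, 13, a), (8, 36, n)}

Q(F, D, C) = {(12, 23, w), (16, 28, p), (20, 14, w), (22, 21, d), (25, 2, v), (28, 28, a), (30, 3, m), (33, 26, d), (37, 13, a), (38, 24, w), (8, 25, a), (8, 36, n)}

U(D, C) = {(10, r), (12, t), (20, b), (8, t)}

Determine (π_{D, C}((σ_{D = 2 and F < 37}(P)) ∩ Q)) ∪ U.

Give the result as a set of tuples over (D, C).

{(10, r), (12, t), (2, v), (20, b), (8, t)}

Filtering on D = 2 and F < 37 leaves {(25, 2, v)}.
Taking the intersection: {(25, 2, v)}
Keep only column(s) D, C: {(2, v)}
Taking the union: {(10, r), (12, t), (2, v), (20, b), (8, t)}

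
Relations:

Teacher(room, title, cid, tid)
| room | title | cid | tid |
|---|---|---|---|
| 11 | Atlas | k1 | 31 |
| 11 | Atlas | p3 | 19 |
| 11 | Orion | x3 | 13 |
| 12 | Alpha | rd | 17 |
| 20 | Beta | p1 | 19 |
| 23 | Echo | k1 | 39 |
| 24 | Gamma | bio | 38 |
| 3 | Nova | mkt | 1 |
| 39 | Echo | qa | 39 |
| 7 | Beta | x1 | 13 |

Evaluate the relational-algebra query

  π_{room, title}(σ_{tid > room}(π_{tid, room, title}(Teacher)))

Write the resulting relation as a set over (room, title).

π[tid, room, title]: project onto (tid, room, title) → {(1, 3, Nova), (13, 11, Orion), (13, 7, Beta), (17, 12, Alpha), (19, 11, Atlas), (19, 20, Beta), (31, 11, Atlas), (38, 24, Gamma), (39, 23, Echo), (39, 39, Echo)}
Filtering on tid > room leaves {(13, 11, Orion), (13, 7, Beta), (17, 12, Alpha), (19, 11, Atlas), (31, 11, Atlas), (38, 24, Gamma), (39, 23, Echo)}.
π[room, title]: project onto (room, title) (1 duplicate(s) eliminated) → {(11, Atlas), (11, Orion), (12, Alpha), (23, Echo), (24, Gamma), (7, Beta)}

{(11, Atlas), (11, Orion), (12, Alpha), (23, Echo), (24, Gamma), (7, Beta)}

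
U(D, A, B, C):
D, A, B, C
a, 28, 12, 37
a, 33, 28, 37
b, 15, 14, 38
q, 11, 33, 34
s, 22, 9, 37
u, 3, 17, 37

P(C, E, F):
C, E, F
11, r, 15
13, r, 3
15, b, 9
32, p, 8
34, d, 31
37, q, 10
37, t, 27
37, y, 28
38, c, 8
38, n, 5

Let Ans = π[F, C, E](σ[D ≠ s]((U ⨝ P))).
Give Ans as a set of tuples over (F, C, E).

Natural join on C: {(a, 28, 12, 37, q, 10), (a, 28, 12, 37, t, 27), (a, 28, 12, 37, y, 28), (a, 33, 28, 37, q, 10), (a, 33, 28, 37, t, 27), (a, 33, 28, 37, y, 28), (b, 15, 14, 38, c, 8), (b, 15, 14, 38, n, 5), (q, 11, 33, 34, d, 31), (s, 22, 9, 37, q, 10), (s, 22, 9, 37, t, 27), (s, 22, 9, 37, y, 28), (u, 3, 17, 37, q, 10), (u, 3, 17, 37, t, 27), (u, 3, 17, 37, y, 28)}
σ[D ≠ s]: keep tuples satisfying D ≠ s → {(a, 28, 12, 37, q, 10), (a, 28, 12, 37, t, 27), (a, 28, 12, 37, y, 28), (a, 33, 28, 37, q, 10), (a, 33, 28, 37, t, 27), (a, 33, 28, 37, y, 28), (b, 15, 14, 38, c, 8), (b, 15, 14, 38, n, 5), (q, 11, 33, 34, d, 31), (u, 3, 17, 37, q, 10), (u, 3, 17, 37, t, 27), (u, 3, 17, 37, y, 28)}
Projecting to F, C, E (6 duplicate(s) eliminated): {(10, 37, q), (27, 37, t), (28, 37, y), (31, 34, d), (5, 38, n), (8, 38, c)}

{(10, 37, q), (27, 37, t), (28, 37, y), (31, 34, d), (5, 38, n), (8, 38, c)}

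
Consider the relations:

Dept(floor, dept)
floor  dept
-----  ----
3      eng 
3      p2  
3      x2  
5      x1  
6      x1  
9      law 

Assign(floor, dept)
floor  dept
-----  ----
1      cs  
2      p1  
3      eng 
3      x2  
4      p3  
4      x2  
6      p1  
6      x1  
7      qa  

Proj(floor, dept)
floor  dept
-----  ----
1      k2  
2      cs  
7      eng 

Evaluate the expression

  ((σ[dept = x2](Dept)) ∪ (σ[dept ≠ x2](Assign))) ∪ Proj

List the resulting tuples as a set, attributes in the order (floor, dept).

{(1, cs), (1, k2), (2, cs), (2, p1), (3, eng), (3, x2), (4, p3), (6, p1), (6, x1), (7, eng), (7, qa)}

Selection dept = x2: {(3, x2)}
Selection dept ≠ x2: {(1, cs), (2, p1), (3, eng), (4, p3), (6, p1), (6, x1), (7, qa)}
Union: {(3, x2)} with {(1, cs), (2, p1), (3, eng), (4, p3), (6, p1), (6, x1), (7, qa)} → {(1, cs), (2, p1), (3, eng), (3, x2), (4, p3), (6, p1), (6, x1), (7, qa)}
Union: {(1, cs), (2, p1), (3, eng), (3, x2), (4, p3), (6, p1), (6, x1), (7, qa)} with {(1, k2), (2, cs), (7, eng)} → {(1, cs), (1, k2), (2, cs), (2, p1), (3, eng), (3, x2), (4, p3), (6, p1), (6, x1), (7, eng), (7, qa)}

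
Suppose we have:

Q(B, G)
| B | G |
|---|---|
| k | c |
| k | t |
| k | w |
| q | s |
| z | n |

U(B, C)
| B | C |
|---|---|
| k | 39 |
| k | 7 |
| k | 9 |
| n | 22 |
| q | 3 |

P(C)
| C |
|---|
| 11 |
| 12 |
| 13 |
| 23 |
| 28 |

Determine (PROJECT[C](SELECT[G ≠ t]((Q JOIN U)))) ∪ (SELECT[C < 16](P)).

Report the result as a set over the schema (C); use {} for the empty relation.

{11, 12, 13, 3, 39, 7, 9}

Q ⋈ U (natural join on B): {(k, c, 39), (k, c, 7), (k, c, 9), (k, t, 39), (k, t, 7), (k, t, 9), (k, w, 39), (k, w, 7), (k, w, 9), (q, s, 3)}
Selection G ≠ t: {(k, c, 39), (k, c, 7), (k, c, 9), (k, w, 39), (k, w, 7), (k, w, 9), (q, s, 3)}
π_{C} gives {3, 39, 7, 9} (3 duplicate(s) eliminated).
Selection C < 16: {11, 12, 13}
Set union of the two operands is {11, 12, 13, 3, 39, 7, 9}.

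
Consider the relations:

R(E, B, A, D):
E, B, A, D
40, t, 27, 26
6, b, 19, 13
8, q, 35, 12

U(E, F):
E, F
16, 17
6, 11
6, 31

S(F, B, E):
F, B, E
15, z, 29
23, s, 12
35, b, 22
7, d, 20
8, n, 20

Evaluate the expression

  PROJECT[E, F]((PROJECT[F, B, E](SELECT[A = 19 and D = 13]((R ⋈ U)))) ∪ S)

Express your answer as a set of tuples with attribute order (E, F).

{(12, 23), (20, 7), (20, 8), (22, 35), (29, 15), (6, 11), (6, 31)}

R ⋈ U (natural join on E): {(6, b, 19, 13, 11), (6, b, 19, 13, 31)}
Apply σ_{A = 19 and D = 13}; surviving tuples: {(6, b, 19, 13, 11), (6, b, 19, 13, 31)}
Keep only column(s) F, B, E: {(11, b, 6), (31, b, 6)}
Taking the union: {(11, b, 6), (15, z, 29), (23, s, 12), (31, b, 6), (35, b, 22), (7, d, 20), (8, n, 20)}
Keep only column(s) E, F: {(12, 23), (20, 7), (20, 8), (22, 35), (29, 15), (6, 11), (6, 31)}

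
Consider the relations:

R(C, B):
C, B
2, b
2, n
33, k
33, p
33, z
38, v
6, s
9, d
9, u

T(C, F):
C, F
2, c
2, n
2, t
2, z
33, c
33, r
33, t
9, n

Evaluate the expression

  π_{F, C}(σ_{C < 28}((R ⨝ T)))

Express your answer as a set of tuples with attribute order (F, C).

R ⋈ T (natural join on C): {(2, b, c), (2, b, n), (2, b, t), (2, b, z), (2, n, c), (2, n, n), (2, n, t), (2, n, z), (33, k, c), (33, k, r), (33, k, t), (33, p, c), (33, p, r), (33, p, t), (33, z, c), (33, z, r), (33, z, t), (9, d, n), (9, u, n)}
Filtering on C < 28 leaves {(2, b, c), (2, b, n), (2, b, t), (2, b, z), (2, n, c), (2, n, n), (2, n, t), (2, n, z), (9, d, n), (9, u, n)}.
π[F, C]: project onto (F, C) (5 duplicate(s) eliminated) → {(c, 2), (n, 2), (n, 9), (t, 2), (z, 2)}

{(c, 2), (n, 2), (n, 9), (t, 2), (z, 2)}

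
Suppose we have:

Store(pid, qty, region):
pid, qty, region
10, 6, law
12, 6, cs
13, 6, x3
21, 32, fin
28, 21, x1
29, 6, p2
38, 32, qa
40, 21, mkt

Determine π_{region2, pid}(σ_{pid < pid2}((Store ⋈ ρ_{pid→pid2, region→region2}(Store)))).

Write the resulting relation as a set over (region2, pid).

{(cs, 10), (mkt, 28), (p2, 10), (p2, 12), (p2, 13), (qa, 21), (x3, 10), (x3, 12)}

ρ[pid→pid2, region→region2]: schema becomes (pid2, qty, region2); tuples unchanged.
Natural join on qty: {(10, 6, law, 10, law), (10, 6, law, 12, cs), (10, 6, law, 13, x3), (10, 6, law, 29, p2), (12, 6, cs, 10, law), (12, 6, cs, 12, cs), (12, 6, cs, 13, x3), (12, 6, cs, 29, p2), (13, 6, x3, 10, law), (13, 6, x3, 12, cs), (13, 6, x3, 13, x3), (13, 6, x3, 29, p2), (21, 32, fin, 21, fin), (21, 32, fin, 38, qa), (28, 21, x1, 28, x1), (28, 21, x1, 40, mkt), (29, 6, p2, 10, law), (29, 6, p2, 12, cs), (29, 6, p2, 13, x3), (29, 6, p2, 29, p2), (38, 32, qa, 21, fin), (38, 32, qa, 38, qa), (40, 21, mkt, 28, x1), (40, 21, mkt, 40, mkt)}
σ[pid < pid2]: keep tuples satisfying pid < pid2 → {(10, 6, law, 12, cs), (10, 6, law, 13, x3), (10, 6, law, 29, p2), (12, 6, cs, 13, x3), (12, 6, cs, 29, p2), (13, 6, x3, 29, p2), (21, 32, fin, 38, qa), (28, 21, x1, 40, mkt)}
π_{region2, pid} gives {(cs, 10), (mkt, 28), (p2, 10), (p2, 12), (p2, 13), (qa, 21), (x3, 10), (x3, 12)}.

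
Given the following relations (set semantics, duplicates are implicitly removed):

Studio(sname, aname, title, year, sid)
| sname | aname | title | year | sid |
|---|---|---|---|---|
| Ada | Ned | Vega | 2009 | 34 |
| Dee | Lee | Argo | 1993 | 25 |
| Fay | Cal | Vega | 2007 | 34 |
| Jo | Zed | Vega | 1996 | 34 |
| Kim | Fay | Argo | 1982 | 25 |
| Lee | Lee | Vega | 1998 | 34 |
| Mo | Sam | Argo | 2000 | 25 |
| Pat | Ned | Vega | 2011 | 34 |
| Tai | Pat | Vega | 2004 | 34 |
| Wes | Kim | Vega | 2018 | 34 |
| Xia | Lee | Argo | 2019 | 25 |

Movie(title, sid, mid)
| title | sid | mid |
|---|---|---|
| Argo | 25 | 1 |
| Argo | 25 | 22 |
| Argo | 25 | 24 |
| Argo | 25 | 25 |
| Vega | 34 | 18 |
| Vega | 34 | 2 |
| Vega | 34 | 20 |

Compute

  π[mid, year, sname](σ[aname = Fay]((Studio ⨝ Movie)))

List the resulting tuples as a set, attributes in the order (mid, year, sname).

Joining Studio and Movie on title, sid yields {(Ada, Ned, Vega, 2009, 34, 18), (Ada, Ned, Vega, 2009, 34, 2), (Ada, Ned, Vega, 2009, 34, 20), (Dee, Lee, Argo, 1993, 25, 1), (Dee, Lee, Argo, 1993, 25, 22), (Dee, Lee, Argo, 1993, 25, 24), (Dee, Lee, Argo, 1993, 25, 25), (Fay, Cal, Vega, 2007, 34, 18), (Fay, Cal, Vega, 2007, 34, 2), (Fay, Cal, Vega, 2007, 34, 20), (Jo, Zed, Vega, 1996, 34, 18), (Jo, Zed, Vega, 1996, 34, 2), (Jo, Zed, Vega, 1996, 34, 20), (Kim, Fay, Argo, 1982, 25, 1), (Kim, Fay, Argo, 1982, 25, 22), (Kim, Fay, Argo, 1982, 25, 24), (Kim, Fay, Argo, 1982, 25, 25), (Lee, Lee, Vega, 1998, 34, 18), (Lee, Lee, Vega, 1998, 34, 2), (Lee, Lee, Vega, 1998, 34, 20), (Mo, Sam, Argo, 2000, 25, 1), (Mo, Sam, Argo, 2000, 25, 22), (Mo, Sam, Argo, 2000, 25, 24), (Mo, Sam, Argo, 2000, 25, 25), (Pat, Ned, Vega, 2011, 34, 18), (Pat, Ned, Vega, 2011, 34, 2), (Pat, Ned, Vega, 2011, 34, 20), (Tai, Pat, Vega, 2004, 34, 18), (Tai, Pat, Vega, 2004, 34, 2), (Tai, Pat, Vega, 2004, 34, 20), (Wes, Kim, Vega, 2018, 34, 18), (Wes, Kim, Vega, 2018, 34, 2), (Wes, Kim, Vega, 2018, 34, 20), (Xia, Lee, Argo, 2019, 25, 1), (Xia, Lee, Argo, 2019, 25, 22), (Xia, Lee, Argo, 2019, 25, 24), (Xia, Lee, Argo, 2019, 25, 25)}.
Apply σ_{aname = Fay}; surviving tuples: {(Kim, Fay, Argo, 1982, 25, 1), (Kim, Fay, Argo, 1982, 25, 22), (Kim, Fay, Argo, 1982, 25, 24), (Kim, Fay, Argo, 1982, 25, 25)}
π[mid, year, sname]: project onto (mid, year, sname) → {(1, 1982, Kim), (22, 1982, Kim), (24, 1982, Kim), (25, 1982, Kim)}

{(1, 1982, Kim), (22, 1982, Kim), (24, 1982, Kim), (25, 1982, Kim)}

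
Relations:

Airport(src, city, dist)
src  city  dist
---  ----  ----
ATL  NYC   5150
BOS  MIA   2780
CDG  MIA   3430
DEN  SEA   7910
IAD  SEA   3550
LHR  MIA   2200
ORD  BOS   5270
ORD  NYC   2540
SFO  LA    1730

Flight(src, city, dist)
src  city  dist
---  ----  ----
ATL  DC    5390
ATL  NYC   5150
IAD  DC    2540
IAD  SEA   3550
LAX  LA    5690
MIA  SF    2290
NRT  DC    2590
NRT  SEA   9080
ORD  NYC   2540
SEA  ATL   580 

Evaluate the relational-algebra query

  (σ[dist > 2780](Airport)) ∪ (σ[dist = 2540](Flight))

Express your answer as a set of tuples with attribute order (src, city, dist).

{(ATL, NYC, 5150), (CDG, MIA, 3430), (DEN, SEA, 7910), (IAD, DC, 2540), (IAD, SEA, 3550), (ORD, BOS, 5270), (ORD, NYC, 2540)}

Apply σ_{dist > 2780}; surviving tuples: {(ATL, NYC, 5150), (CDG, MIA, 3430), (DEN, SEA, 7910), (IAD, SEA, 3550), (ORD, BOS, 5270)}
Apply σ_{dist = 2540}; surviving tuples: {(IAD, DC, 2540), (ORD, NYC, 2540)}
Union: {(ATL, NYC, 5150), (CDG, MIA, 3430), (DEN, SEA, 7910), (IAD, SEA, 3550), (ORD, BOS, 5270)} with {(IAD, DC, 2540), (ORD, NYC, 2540)} → {(ATL, NYC, 5150), (CDG, MIA, 3430), (DEN, SEA, 7910), (IAD, DC, 2540), (IAD, SEA, 3550), (ORD, BOS, 5270), (ORD, NYC, 2540)}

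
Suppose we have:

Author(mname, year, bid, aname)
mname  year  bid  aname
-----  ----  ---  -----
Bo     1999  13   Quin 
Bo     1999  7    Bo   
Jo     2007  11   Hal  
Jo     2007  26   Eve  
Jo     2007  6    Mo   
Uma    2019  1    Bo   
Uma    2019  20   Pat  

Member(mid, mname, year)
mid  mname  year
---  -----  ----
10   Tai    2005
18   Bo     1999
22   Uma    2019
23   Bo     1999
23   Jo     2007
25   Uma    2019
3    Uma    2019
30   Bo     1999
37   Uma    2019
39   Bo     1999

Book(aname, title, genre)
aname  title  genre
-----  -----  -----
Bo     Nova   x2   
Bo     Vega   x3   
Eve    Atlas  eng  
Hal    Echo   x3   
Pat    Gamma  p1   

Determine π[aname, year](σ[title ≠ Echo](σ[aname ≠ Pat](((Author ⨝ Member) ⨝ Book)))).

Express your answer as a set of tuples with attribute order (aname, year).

{(Bo, 1999), (Bo, 2019), (Eve, 2007)}

Joining Author and Member on mname, year yields {(Bo, 1999, 13, Quin, 18), (Bo, 1999, 13, Quin, 23), (Bo, 1999, 13, Quin, 30), (Bo, 1999, 13, Quin, 39), (Bo, 1999, 7, Bo, 18), (Bo, 1999, 7, Bo, 23), (Bo, 1999, 7, Bo, 30), (Bo, 1999, 7, Bo, 39), (Jo, 2007, 11, Hal, 23), (Jo, 2007, 26, Eve, 23), (Jo, 2007, 6, Mo, 23), (Uma, 2019, 1, Bo, 22), (Uma, 2019, 1, Bo, 25), (Uma, 2019, 1, Bo, 3), (Uma, 2019, 1, Bo, 37), (Uma, 2019, 20, Pat, 22), (Uma, 2019, 20, Pat, 25), (Uma, 2019, 20, Pat, 3), (Uma, 2019, 20, Pat, 37)}.
Joining (Author ⨝ Member) and Book on aname yields {(Bo, 1999, 7, Bo, 18, Nova, x2), (Bo, 1999, 7, Bo, 18, Vega, x3), (Bo, 1999, 7, Bo, 23, Nova, x2), (Bo, 1999, 7, Bo, 23, Vega, x3), (Bo, 1999, 7, Bo, 30, Nova, x2), (Bo, 1999, 7, Bo, 30, Vega, x3), (Bo, 1999, 7, Bo, 39, Nova, x2), (Bo, 1999, 7, Bo, 39, Vega, x3), (Jo, 2007, 11, Hal, 23, Echo, x3), (Jo, 2007, 26, Eve, 23, Atlas, eng), (Uma, 2019, 1, Bo, 22, Nova, x2), (Uma, 2019, 1, Bo, 22, Vega, x3), (Uma, 2019, 1, Bo, 25, Nova, x2), (Uma, 2019, 1, Bo, 25, Vega, x3), (Uma, 2019, 1, Bo, 3, Nova, x2), (Uma, 2019, 1, Bo, 3, Vega, x3), (Uma, 2019, 1, Bo, 37, Nova, x2), (Uma, 2019, 1, Bo, 37, Vega, x3), (Uma, 2019, 20, Pat, 22, Gamma, p1), (Uma, 2019, 20, Pat, 25, Gamma, p1), (Uma, 2019, 20, Pat, 3, Gamma, p1), (Uma, 2019, 20, Pat, 37, Gamma, p1)}.
Filtering on aname ≠ Pat leaves {(Bo, 1999, 7, Bo, 18, Nova, x2), (Bo, 1999, 7, Bo, 18, Vega, x3), (Bo, 1999, 7, Bo, 23, Nova, x2), (Bo, 1999, 7, Bo, 23, Vega, x3), (Bo, 1999, 7, Bo, 30, Nova, x2), (Bo, 1999, 7, Bo, 30, Vega, x3), (Bo, 1999, 7, Bo, 39, Nova, x2), (Bo, 1999, 7, Bo, 39, Vega, x3), (Jo, 2007, 11, Hal, 23, Echo, x3), (Jo, 2007, 26, Eve, 23, Atlas, eng), (Uma, 2019, 1, Bo, 22, Nova, x2), (Uma, 2019, 1, Bo, 22, Vega, x3), (Uma, 2019, 1, Bo, 25, Nova, x2), (Uma, 2019, 1, Bo, 25, Vega, x3), (Uma, 2019, 1, Bo, 3, Nova, x2), (Uma, 2019, 1, Bo, 3, Vega, x3), (Uma, 2019, 1, Bo, 37, Nova, x2), (Uma, 2019, 1, Bo, 37, Vega, x3)}.
Filtering on title ≠ Echo leaves {(Bo, 1999, 7, Bo, 18, Nova, x2), (Bo, 1999, 7, Bo, 18, Vega, x3), (Bo, 1999, 7, Bo, 23, Nova, x2), (Bo, 1999, 7, Bo, 23, Vega, x3), (Bo, 1999, 7, Bo, 30, Nova, x2), (Bo, 1999, 7, Bo, 30, Vega, x3), (Bo, 1999, 7, Bo, 39, Nova, x2), (Bo, 1999, 7, Bo, 39, Vega, x3), (Jo, 2007, 26, Eve, 23, Atlas, eng), (Uma, 2019, 1, Bo, 22, Nova, x2), (Uma, 2019, 1, Bo, 22, Vega, x3), (Uma, 2019, 1, Bo, 25, Nova, x2), (Uma, 2019, 1, Bo, 25, Vega, x3), (Uma, 2019, 1, Bo, 3, Nova, x2), (Uma, 2019, 1, Bo, 3, Vega, x3), (Uma, 2019, 1, Bo, 37, Nova, x2), (Uma, 2019, 1, Bo, 37, Vega, x3)}.
π[aname, year]: project onto (aname, year) (14 duplicate(s) eliminated) → {(Bo, 1999), (Bo, 2019), (Eve, 2007)}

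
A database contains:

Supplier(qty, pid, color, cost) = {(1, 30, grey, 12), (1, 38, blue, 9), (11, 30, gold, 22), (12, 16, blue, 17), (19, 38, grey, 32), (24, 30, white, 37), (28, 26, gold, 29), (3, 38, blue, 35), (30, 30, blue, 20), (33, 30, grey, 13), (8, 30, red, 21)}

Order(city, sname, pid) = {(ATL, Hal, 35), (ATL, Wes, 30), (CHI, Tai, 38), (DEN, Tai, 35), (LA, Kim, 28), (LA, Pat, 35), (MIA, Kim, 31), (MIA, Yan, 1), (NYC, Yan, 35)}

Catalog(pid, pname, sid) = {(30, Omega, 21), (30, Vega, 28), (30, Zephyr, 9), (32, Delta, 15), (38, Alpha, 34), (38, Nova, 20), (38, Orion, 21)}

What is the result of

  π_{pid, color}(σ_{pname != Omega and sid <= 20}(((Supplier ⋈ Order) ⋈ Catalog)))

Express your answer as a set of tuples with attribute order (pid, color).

Natural join on pid: {(1, 30, grey, 12, ATL, Wes), (1, 38, blue, 9, CHI, Tai), (11, 30, gold, 22, ATL, Wes), (19, 38, grey, 32, CHI, Tai), (24, 30, white, 37, ATL, Wes), (3, 38, blue, 35, CHI, Tai), (30, 30, blue, 20, ATL, Wes), (33, 30, grey, 13, ATL, Wes), (8, 30, red, 21, ATL, Wes)}
Natural join on pid: {(1, 30, grey, 12, ATL, Wes, Omega, 21), (1, 30, grey, 12, ATL, Wes, Vega, 28), (1, 30, grey, 12, ATL, Wes, Zephyr, 9), (1, 38, blue, 9, CHI, Tai, Alpha, 34), (1, 38, blue, 9, CHI, Tai, Nova, 20), (1, 38, blue, 9, CHI, Tai, Orion, 21), (11, 30, gold, 22, ATL, Wes, Omega, 21), (11, 30, gold, 22, ATL, Wes, Vega, 28), (11, 30, gold, 22, ATL, Wes, Zephyr, 9), (19, 38, grey, 32, CHI, Tai, Alpha, 34), (19, 38, grey, 32, CHI, Tai, Nova, 20), (19, 38, grey, 32, CHI, Tai, Orion, 21), (24, 30, white, 37, ATL, Wes, Omega, 21), (24, 30, white, 37, ATL, Wes, Vega, 28), (24, 30, white, 37, ATL, Wes, Zephyr, 9), (3, 38, blue, 35, CHI, Tai, Alpha, 34), (3, 38, blue, 35, CHI, Tai, Nova, 20), (3, 38, blue, 35, CHI, Tai, Orion, 21), (30, 30, blue, 20, ATL, Wes, Omega, 21), (30, 30, blue, 20, ATL, Wes, Vega, 28), (30, 30, blue, 20, ATL, Wes, Zephyr, 9), (33, 30, grey, 13, ATL, Wes, Omega, 21), (33, 30, grey, 13, ATL, Wes, Vega, 28), (33, 30, grey, 13, ATL, Wes, Zephyr, 9), (8, 30, red, 21, ATL, Wes, Omega, 21), (8, 30, red, 21, ATL, Wes, Vega, 28), (8, 30, red, 21, ATL, Wes, Zephyr, 9)}
σ[pname != Omega and sid <= 20]: keep tuples satisfying pname != Omega and sid <= 20 → {(1, 30, grey, 12, ATL, Wes, Zephyr, 9), (1, 38, blue, 9, CHI, Tai, Nova, 20), (11, 30, gold, 22, ATL, Wes, Zephyr, 9), (19, 38, grey, 32, CHI, Tai, Nova, 20), (24, 30, white, 37, ATL, Wes, Zephyr, 9), (3, 38, blue, 35, CHI, Tai, Nova, 20), (30, 30, blue, 20, ATL, Wes, Zephyr, 9), (33, 30, grey, 13, ATL, Wes, Zephyr, 9), (8, 30, red, 21, ATL, Wes, Zephyr, 9)}
π[pid, color]: project onto (pid, color) (2 duplicate(s) eliminated) → {(30, blue), (30, gold), (30, grey), (30, red), (30, white), (38, blue), (38, grey)}

{(30, blue), (30, gold), (30, grey), (30, red), (30, white), (38, blue), (38, grey)}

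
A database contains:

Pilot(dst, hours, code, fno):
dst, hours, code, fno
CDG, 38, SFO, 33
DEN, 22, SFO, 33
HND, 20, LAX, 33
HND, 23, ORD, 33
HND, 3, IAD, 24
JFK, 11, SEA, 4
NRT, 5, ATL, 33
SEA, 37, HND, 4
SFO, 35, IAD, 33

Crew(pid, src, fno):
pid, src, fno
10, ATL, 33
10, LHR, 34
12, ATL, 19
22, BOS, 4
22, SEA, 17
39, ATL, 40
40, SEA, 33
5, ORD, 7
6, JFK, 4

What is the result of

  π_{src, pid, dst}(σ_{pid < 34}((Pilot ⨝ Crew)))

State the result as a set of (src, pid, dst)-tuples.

{(ATL, 10, CDG), (ATL, 10, DEN), (ATL, 10, HND), (ATL, 10, NRT), (ATL, 10, SFO), (BOS, 22, JFK), (BOS, 22, SEA), (JFK, 6, JFK), (JFK, 6, SEA)}

Joining Pilot and Crew on fno yields {(CDG, 38, SFO, 33, 10, ATL), (CDG, 38, SFO, 33, 40, SEA), (DEN, 22, SFO, 33, 10, ATL), (DEN, 22, SFO, 33, 40, SEA), (HND, 20, LAX, 33, 10, ATL), (HND, 20, LAX, 33, 40, SEA), (HND, 23, ORD, 33, 10, ATL), (HND, 23, ORD, 33, 40, SEA), (JFK, 11, SEA, 4, 22, BOS), (JFK, 11, SEA, 4, 6, JFK), (NRT, 5, ATL, 33, 10, ATL), (NRT, 5, ATL, 33, 40, SEA), (SEA, 37, HND, 4, 22, BOS), (SEA, 37, HND, 4, 6, JFK), (SFO, 35, IAD, 33, 10, ATL), (SFO, 35, IAD, 33, 40, SEA)}.
Apply σ_{pid < 34}; surviving tuples: {(CDG, 38, SFO, 33, 10, ATL), (DEN, 22, SFO, 33, 10, ATL), (HND, 20, LAX, 33, 10, ATL), (HND, 23, ORD, 33, 10, ATL), (JFK, 11, SEA, 4, 22, BOS), (JFK, 11, SEA, 4, 6, JFK), (NRT, 5, ATL, 33, 10, ATL), (SEA, 37, HND, 4, 22, BOS), (SEA, 37, HND, 4, 6, JFK), (SFO, 35, IAD, 33, 10, ATL)}
π[src, pid, dst]: project onto (src, pid, dst) (1 duplicate(s) eliminated) → {(ATL, 10, CDG), (ATL, 10, DEN), (ATL, 10, HND), (ATL, 10, NRT), (ATL, 10, SFO), (BOS, 22, JFK), (BOS, 22, SEA), (JFK, 6, JFK), (JFK, 6, SEA)}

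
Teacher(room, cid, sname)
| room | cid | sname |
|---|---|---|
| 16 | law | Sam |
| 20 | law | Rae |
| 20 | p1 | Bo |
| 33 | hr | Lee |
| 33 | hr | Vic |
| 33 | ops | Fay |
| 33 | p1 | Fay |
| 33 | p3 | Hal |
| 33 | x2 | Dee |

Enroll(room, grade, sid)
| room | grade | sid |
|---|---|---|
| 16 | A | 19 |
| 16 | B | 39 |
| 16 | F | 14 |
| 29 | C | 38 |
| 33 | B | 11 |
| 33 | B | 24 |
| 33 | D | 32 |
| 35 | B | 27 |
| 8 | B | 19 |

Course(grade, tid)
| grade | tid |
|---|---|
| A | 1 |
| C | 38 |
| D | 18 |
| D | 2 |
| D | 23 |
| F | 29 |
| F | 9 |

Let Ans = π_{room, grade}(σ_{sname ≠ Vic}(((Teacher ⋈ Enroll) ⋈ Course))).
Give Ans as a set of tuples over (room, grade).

{(16, A), (16, F), (33, D)}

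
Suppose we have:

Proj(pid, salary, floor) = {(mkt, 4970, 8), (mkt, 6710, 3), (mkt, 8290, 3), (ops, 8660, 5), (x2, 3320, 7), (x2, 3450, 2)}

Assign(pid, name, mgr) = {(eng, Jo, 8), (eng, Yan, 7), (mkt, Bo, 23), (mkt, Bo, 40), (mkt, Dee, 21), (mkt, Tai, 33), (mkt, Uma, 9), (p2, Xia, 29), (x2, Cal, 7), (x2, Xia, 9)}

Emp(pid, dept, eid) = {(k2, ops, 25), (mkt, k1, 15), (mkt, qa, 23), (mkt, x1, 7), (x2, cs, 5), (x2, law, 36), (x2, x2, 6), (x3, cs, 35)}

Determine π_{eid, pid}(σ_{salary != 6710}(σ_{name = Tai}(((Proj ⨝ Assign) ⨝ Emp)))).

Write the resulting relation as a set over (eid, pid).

Natural join on pid: {(mkt, 4970, 8, Bo, 23), (mkt, 4970, 8, Bo, 40), (mkt, 4970, 8, Dee, 21), (mkt, 4970, 8, Tai, 33), (mkt, 4970, 8, Uma, 9), (mkt, 6710, 3, Bo, 23), (mkt, 6710, 3, Bo, 40), (mkt, 6710, 3, Dee, 21), (mkt, 6710, 3, Tai, 33), (mkt, 6710, 3, Uma, 9), (mkt, 8290, 3, Bo, 23), (mkt, 8290, 3, Bo, 40), (mkt, 8290, 3, Dee, 21), (mkt, 8290, 3, Tai, 33), (mkt, 8290, 3, Uma, 9), (x2, 3320, 7, Cal, 7), (x2, 3320, 7, Xia, 9), (x2, 3450, 2, Cal, 7), (x2, 3450, 2, Xia, 9)}
Natural join on pid: {(mkt, 4970, 8, Bo, 23, k1, 15), (mkt, 4970, 8, Bo, 23, qa, 23), (mkt, 4970, 8, Bo, 23, x1, 7), (mkt, 4970, 8, Bo, 40, k1, 15), (mkt, 4970, 8, Bo, 40, qa, 23), (mkt, 4970, 8, Bo, 40, x1, 7), (mkt, 4970, 8, Dee, 21, k1, 15), (mkt, 4970, 8, Dee, 21, qa, 23), (mkt, 4970, 8, Dee, 21, x1, 7), (mkt, 4970, 8, Tai, 33, k1, 15), (mkt, 4970, 8, Tai, 33, qa, 23), (mkt, 4970, 8, Tai, 33, x1, 7), (mkt, 4970, 8, Uma, 9, k1, 15), (mkt, 4970, 8, Uma, 9, qa, 23), (mkt, 4970, 8, Uma, 9, x1, 7), (mkt, 6710, 3, Bo, 23, k1, 15), (mkt, 6710, 3, Bo, 23, qa, 23), (mkt, 6710, 3, Bo, 23, x1, 7), (mkt, 6710, 3, Bo, 40, k1, 15), (mkt, 6710, 3, Bo, 40, qa, 23), (mkt, 6710, 3, Bo, 40, x1, 7), (mkt, 6710, 3, Dee, 21, k1, 15), (mkt, 6710, 3, Dee, 21, qa, 23), (mkt, 6710, 3, Dee, 21, x1, 7), (mkt, 6710, 3, Tai, 33, k1, 15), (mkt, 6710, 3, Tai, 33, qa, 23), (mkt, 6710, 3, Tai, 33, x1, 7), (mkt, 6710, 3, Uma, 9, k1, 15), (mkt, 6710, 3, Uma, 9, qa, 23), (mkt, 6710, 3, Uma, 9, x1, 7), (mkt, 8290, 3, Bo, 23, k1, 15), (mkt, 8290, 3, Bo, 23, qa, 23), (mkt, 8290, 3, Bo, 23, x1, 7), (mkt, 8290, 3, Bo, 40, k1, 15), (mkt, 8290, 3, Bo, 40, qa, 23), (mkt, 8290, 3, Bo, 40, x1, 7), (mkt, 8290, 3, Dee, 21, k1, 15), (mkt, 8290, 3, Dee, 21, qa, 23), (mkt, 8290, 3, Dee, 21, x1, 7), (mkt, 8290, 3, Tai, 33, k1, 15), (mkt, 8290, 3, Tai, 33, qa, 23), (mkt, 8290, 3, Tai, 33, x1, 7), (mkt, 8290, 3, Uma, 9, k1, 15), (mkt, 8290, 3, Uma, 9, qa, 23), (mkt, 8290, 3, Uma, 9, x1, 7), (x2, 3320, 7, Cal, 7, cs, 5), (x2, 3320, 7, Cal, 7, law, 36), (x2, 3320, 7, Cal, 7, x2, 6), (x2, 3320, 7, Xia, 9, cs, 5), (x2, 3320, 7, Xia, 9, law, 36), (x2, 3320, 7, Xia, 9, x2, 6), (x2, 3450, 2, Cal, 7, cs, 5), (x2, 3450, 2, Cal, 7, law, 36), (x2, 3450, 2, Cal, 7, x2, 6), (x2, 3450, 2, Xia, 9, cs, 5), (x2, 3450, 2, Xia, 9, law, 36), (x2, 3450, 2, Xia, 9, x2, 6)}
Selection name = Tai: {(mkt, 4970, 8, Tai, 33, k1, 15), (mkt, 4970, 8, Tai, 33, qa, 23), (mkt, 4970, 8, Tai, 33, x1, 7), (mkt, 6710, 3, Tai, 33, k1, 15), (mkt, 6710, 3, Tai, 33, qa, 23), (mkt, 6710, 3, Tai, 33, x1, 7), (mkt, 8290, 3, Tai, 33, k1, 15), (mkt, 8290, 3, Tai, 33, qa, 23), (mkt, 8290, 3, Tai, 33, x1, 7)}
Selection salary != 6710: {(mkt, 4970, 8, Tai, 33, k1, 15), (mkt, 4970, 8, Tai, 33, qa, 23), (mkt, 4970, 8, Tai, 33, x1, 7), (mkt, 8290, 3, Tai, 33, k1, 15), (mkt, 8290, 3, Tai, 33, qa, 23), (mkt, 8290, 3, Tai, 33, x1, 7)}
Projecting to eid, pid (3 duplicate(s) eliminated): {(15, mkt), (23, mkt), (7, mkt)}

{(15, mkt), (23, mkt), (7, mkt)}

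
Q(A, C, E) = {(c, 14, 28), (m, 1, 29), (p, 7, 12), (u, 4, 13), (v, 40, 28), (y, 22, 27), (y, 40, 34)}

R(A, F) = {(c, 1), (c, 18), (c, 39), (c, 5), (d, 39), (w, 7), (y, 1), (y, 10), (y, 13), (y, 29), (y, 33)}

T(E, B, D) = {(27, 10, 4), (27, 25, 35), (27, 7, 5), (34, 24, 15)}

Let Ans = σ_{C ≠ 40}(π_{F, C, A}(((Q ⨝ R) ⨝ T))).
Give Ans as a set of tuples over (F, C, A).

{(1, 22, y), (10, 22, y), (13, 22, y), (29, 22, y), (33, 22, y)}

Natural join on A: {(c, 14, 28, 1), (c, 14, 28, 18), (c, 14, 28, 39), (c, 14, 28, 5), (y, 22, 27, 1), (y, 22, 27, 10), (y, 22, 27, 13), (y, 22, 27, 29), (y, 22, 27, 33), (y, 40, 34, 1), (y, 40, 34, 10), (y, 40, 34, 13), (y, 40, 34, 29), (y, 40, 34, 33)}
Natural join on E: {(y, 22, 27, 1, 10, 4), (y, 22, 27, 1, 25, 35), (y, 22, 27, 1, 7, 5), (y, 22, 27, 10, 10, 4), (y, 22, 27, 10, 25, 35), (y, 22, 27, 10, 7, 5), (y, 22, 27, 13, 10, 4), (y, 22, 27, 13, 25, 35), (y, 22, 27, 13, 7, 5), (y, 22, 27, 29, 10, 4), (y, 22, 27, 29, 25, 35), (y, 22, 27, 29, 7, 5), (y, 22, 27, 33, 10, 4), (y, 22, 27, 33, 25, 35), (y, 22, 27, 33, 7, 5), (y, 40, 34, 1, 24, 15), (y, 40, 34, 10, 24, 15), (y, 40, 34, 13, 24, 15), (y, 40, 34, 29, 24, 15), (y, 40, 34, 33, 24, 15)}
π_{F, C, A} gives {(1, 22, y), (1, 40, y), (10, 22, y), (10, 40, y), (13, 22, y), (13, 40, y), (29, 22, y), (29, 40, y), (33, 22, y), (33, 40, y)} (10 duplicate(s) eliminated).
Apply σ_{C ≠ 40}; surviving tuples: {(1, 22, y), (10, 22, y), (13, 22, y), (29, 22, y), (33, 22, y)}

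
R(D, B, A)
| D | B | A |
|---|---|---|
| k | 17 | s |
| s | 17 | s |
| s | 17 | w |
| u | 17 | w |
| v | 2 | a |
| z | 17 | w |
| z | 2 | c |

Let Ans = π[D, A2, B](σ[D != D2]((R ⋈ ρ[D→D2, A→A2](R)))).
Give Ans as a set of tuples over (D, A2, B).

{(k, s, 17), (k, w, 17), (s, s, 17), (s, w, 17), (u, s, 17), (u, w, 17), (v, c, 2), (z, a, 2), (z, s, 17), (z, w, 17)}

ρ[D→D2, A→A2]: schema becomes (D2, B, A2); tuples unchanged.
R ⋈ ρ[D→D2, A→A2](R) (natural join on B): {(k, 17, s, k, s), (k, 17, s, s, s), (k, 17, s, s, w), (k, 17, s, u, w), (k, 17, s, z, w), (s, 17, s, k, s), (s, 17, s, s, s), (s, 17, s, s, w), (s, 17, s, u, w), (s, 17, s, z, w), (s, 17, w, k, s), (s, 17, w, s, s), (s, 17, w, s, w), (s, 17, w, u, w), (s, 17, w, z, w), (u, 17, w, k, s), (u, 17, w, s, s), (u, 17, w, s, w), (u, 17, w, u, w), (u, 17, w, z, w), (v, 2, a, v, a), (v, 2, a, z, c), (z, 17, w, k, s), (z, 17, w, s, s), (z, 17, w, s, w), (z, 17, w, u, w), (z, 17, w, z, w), (z, 2, c, v, a), (z, 2, c, z, c)}
Selection D != D2: {(k, 17, s, s, s), (k, 17, s, s, w), (k, 17, s, u, w), (k, 17, s, z, w), (s, 17, s, k, s), (s, 17, s, u, w), (s, 17, s, z, w), (s, 17, w, k, s), (s, 17, w, u, w), (s, 17, w, z, w), (u, 17, w, k, s), (u, 17, w, s, s), (u, 17, w, s, w), (u, 17, w, z, w), (v, 2, a, z, c), (z, 17, w, k, s), (z, 17, w, s, s), (z, 17, w, s, w), (z, 17, w, u, w), (z, 2, c, v, a)}
Projecting to D, A2, B (10 duplicate(s) eliminated): {(k, s, 17), (k, w, 17), (s, s, 17), (s, w, 17), (u, s, 17), (u, w, 17), (v, c, 2), (z, a, 2), (z, s, 17), (z, w, 17)}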